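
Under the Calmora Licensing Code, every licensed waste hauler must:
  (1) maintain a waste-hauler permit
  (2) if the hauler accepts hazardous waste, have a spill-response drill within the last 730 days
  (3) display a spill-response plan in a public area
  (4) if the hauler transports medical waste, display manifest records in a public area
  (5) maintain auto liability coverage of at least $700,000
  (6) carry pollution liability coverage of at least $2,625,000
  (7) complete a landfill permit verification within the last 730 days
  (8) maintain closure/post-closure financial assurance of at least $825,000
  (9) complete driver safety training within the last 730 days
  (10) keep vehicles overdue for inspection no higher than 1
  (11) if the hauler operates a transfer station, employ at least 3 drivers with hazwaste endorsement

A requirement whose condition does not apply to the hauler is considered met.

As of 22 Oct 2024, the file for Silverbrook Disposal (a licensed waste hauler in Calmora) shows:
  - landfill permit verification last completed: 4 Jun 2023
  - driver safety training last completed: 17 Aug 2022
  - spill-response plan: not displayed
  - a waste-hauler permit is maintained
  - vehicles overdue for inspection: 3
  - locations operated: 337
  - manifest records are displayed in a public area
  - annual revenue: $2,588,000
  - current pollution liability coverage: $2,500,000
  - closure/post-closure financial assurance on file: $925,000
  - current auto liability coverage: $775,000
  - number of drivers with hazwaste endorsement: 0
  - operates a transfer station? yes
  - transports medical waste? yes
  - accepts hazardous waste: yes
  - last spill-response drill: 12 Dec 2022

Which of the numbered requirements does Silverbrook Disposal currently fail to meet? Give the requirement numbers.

1. waste-hauler permit present → met
2. condition 'accepts hazardous waste' holds; spill-response drill 680 days ago vs limit 730 → met
3. spill-response plan absent → not met
4. condition 'transports medical waste' holds; manifest records present → met
5. auto liability coverage $775,000 ≥ $700,000 → met
6. pollution liability coverage $2,500,000 < $2,625,000 → not met
7. landfill permit verification 506 days ago vs limit 730 → met
8. closure/post-closure financial assurance $925,000 ≥ $825,000 → met
9. driver safety training 797 days ago vs limit 730 → not met
10. vehicles overdue for inspection 3 > 1 → not met
11. condition 'operates a transfer station' holds; drivers with hazwaste endorsement 0 < 3 → not met
Not met: 3, 6, 9, 10, 11

3, 6, 9, 10, 11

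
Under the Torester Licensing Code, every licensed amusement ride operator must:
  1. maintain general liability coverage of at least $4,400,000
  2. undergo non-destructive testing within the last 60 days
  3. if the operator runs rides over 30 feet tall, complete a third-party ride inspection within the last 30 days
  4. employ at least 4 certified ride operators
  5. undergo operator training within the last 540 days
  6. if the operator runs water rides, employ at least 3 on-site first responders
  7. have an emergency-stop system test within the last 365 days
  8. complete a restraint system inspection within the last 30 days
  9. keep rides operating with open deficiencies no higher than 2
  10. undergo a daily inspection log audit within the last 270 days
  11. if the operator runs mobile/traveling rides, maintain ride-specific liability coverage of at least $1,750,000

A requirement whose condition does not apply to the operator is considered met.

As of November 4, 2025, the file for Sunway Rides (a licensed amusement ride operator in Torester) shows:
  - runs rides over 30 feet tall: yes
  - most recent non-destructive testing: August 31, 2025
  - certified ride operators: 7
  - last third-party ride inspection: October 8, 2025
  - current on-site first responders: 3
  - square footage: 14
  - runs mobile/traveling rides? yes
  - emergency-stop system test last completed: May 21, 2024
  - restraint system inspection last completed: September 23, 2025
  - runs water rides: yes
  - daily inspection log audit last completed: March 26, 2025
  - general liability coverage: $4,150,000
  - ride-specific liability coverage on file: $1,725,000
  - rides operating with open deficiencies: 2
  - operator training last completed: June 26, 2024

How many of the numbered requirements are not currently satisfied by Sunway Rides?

5

1. general liability coverage $4,150,000 < $4,400,000 → not met
2. non-destructive testing 65 days ago vs limit 60 → not met
3. condition 'runs rides over 30 feet tall' holds; third-party ride inspection 27 days ago vs limit 30 → met
4. certified ride operators 7 ≥ 4 → met
5. operator training 496 days ago vs limit 540 → met
6. condition 'runs water rides' holds; on-site first responders 3 ≥ 3 → met
7. emergency-stop system test 532 days ago vs limit 365 → not met
8. restraint system inspection 42 days ago vs limit 30 → not met
9. rides operating with open deficiencies 2 ≤ 2 → met
10. daily inspection log audit 223 days ago vs limit 270 → met
11. condition 'runs mobile/traveling rides' holds; ride-specific liability coverage $1,725,000 < $1,750,000 → not met
Not met: 5 of 11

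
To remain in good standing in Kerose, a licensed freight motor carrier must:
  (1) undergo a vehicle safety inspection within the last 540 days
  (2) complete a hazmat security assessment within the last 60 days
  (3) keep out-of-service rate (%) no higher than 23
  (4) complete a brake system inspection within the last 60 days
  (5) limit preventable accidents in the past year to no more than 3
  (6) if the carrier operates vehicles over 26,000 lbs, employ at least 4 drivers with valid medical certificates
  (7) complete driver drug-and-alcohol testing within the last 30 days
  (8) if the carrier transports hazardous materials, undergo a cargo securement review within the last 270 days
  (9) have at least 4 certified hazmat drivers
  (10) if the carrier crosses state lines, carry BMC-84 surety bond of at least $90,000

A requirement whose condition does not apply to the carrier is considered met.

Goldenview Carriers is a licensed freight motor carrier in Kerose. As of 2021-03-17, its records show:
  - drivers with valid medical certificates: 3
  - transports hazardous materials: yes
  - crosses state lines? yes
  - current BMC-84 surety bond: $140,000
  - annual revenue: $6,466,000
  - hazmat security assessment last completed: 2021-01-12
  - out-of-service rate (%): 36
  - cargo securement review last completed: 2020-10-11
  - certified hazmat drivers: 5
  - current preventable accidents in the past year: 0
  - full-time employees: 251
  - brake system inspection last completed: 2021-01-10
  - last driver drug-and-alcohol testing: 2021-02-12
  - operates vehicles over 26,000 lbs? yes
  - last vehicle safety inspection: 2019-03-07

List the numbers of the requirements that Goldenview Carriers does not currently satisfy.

1. vehicle safety inspection 741 days ago vs limit 540 → not met
2. hazmat security assessment 64 days ago vs limit 60 → not met
3. out-of-service rate (%) 36 > 23 → not met
4. brake system inspection 66 days ago vs limit 60 → not met
5. preventable accidents in the past year 0 ≤ 3 → met
6. condition 'operates vehicles over 26,000 lbs' holds; drivers with valid medical certificates 3 < 4 → not met
7. driver drug-and-alcohol testing 33 days ago vs limit 30 → not met
8. condition 'transports hazardous materials' holds; cargo securement review 157 days ago vs limit 270 → met
9. certified hazmat drivers 5 ≥ 4 → met
10. condition 'crosses state lines' holds; BMC-84 surety bond $140,000 ≥ $90,000 → met
Not met: 1, 2, 3, 4, 6, 7

1, 2, 3, 4, 6, 7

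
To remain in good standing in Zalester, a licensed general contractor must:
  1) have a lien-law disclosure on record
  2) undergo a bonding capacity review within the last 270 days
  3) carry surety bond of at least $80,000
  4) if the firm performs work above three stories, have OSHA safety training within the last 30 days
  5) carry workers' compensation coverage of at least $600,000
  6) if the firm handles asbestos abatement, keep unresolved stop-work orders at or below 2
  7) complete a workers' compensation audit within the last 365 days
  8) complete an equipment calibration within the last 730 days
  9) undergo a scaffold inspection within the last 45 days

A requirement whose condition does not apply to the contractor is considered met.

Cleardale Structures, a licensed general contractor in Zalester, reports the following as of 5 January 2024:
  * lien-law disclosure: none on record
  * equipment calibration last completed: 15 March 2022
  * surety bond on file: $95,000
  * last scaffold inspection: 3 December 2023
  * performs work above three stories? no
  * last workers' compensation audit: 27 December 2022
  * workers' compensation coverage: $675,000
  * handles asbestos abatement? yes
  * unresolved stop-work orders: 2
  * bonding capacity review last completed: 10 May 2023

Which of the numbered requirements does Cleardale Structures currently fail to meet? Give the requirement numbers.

1. lien-law disclosure absent → not met
2. bonding capacity review 240 days ago vs limit 270 → met
3. surety bond $95,000 ≥ $80,000 → met
4. condition 'performs work above three stories' does not hold → requirement n/a → met
5. workers' compensation coverage $675,000 ≥ $600,000 → met
6. condition 'handles asbestos abatement' holds; unresolved stop-work orders 2 ≤ 2 → met
7. workers' compensation audit 374 days ago vs limit 365 → not met
8. equipment calibration 661 days ago vs limit 730 → met
9. scaffold inspection 33 days ago vs limit 45 → met
Not met: 1, 7

1, 7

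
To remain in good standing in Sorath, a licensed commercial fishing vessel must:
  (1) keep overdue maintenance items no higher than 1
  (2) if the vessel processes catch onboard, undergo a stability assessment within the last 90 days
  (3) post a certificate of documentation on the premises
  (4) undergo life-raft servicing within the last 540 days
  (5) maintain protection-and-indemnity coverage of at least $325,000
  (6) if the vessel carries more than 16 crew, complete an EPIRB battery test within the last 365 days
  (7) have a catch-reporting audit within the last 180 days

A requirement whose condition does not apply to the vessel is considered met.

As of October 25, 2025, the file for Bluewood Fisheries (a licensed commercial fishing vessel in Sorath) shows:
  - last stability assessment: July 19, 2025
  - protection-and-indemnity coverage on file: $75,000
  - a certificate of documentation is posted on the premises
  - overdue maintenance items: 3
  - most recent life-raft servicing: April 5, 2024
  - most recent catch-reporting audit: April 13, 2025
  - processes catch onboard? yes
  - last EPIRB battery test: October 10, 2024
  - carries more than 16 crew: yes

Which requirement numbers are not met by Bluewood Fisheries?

1, 2, 4, 5, 6, 7

1. overdue maintenance items 3 > 1 → not met
2. condition 'processes catch onboard' holds; stability assessment 98 days ago vs limit 90 → not met
3. certificate of documentation present → met
4. life-raft servicing 568 days ago vs limit 540 → not met
5. protection-and-indemnity coverage $75,000 < $325,000 → not met
6. condition 'carries more than 16 crew' holds; EPIRB battery test 380 days ago vs limit 365 → not met
7. catch-reporting audit 195 days ago vs limit 180 → not met
Not met: 1, 2, 4, 5, 6, 7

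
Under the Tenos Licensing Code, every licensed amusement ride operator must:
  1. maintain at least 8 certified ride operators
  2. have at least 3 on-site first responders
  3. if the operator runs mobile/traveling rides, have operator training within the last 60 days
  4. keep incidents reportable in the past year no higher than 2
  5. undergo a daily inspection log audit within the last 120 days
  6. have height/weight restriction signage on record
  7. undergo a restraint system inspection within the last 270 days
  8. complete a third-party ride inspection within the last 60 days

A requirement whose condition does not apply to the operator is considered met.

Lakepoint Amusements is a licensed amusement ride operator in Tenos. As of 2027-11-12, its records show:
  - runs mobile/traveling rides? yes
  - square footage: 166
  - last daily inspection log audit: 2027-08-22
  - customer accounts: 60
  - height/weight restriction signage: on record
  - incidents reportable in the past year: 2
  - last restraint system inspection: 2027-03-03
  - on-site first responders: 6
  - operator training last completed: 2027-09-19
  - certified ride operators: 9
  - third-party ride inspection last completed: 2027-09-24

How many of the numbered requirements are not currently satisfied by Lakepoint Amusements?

1. certified ride operators 9 ≥ 8 → met
2. on-site first responders 6 ≥ 3 → met
3. condition 'runs mobile/traveling rides' holds; operator training 54 days ago vs limit 60 → met
4. incidents reportable in the past year 2 ≤ 2 → met
5. daily inspection log audit 82 days ago vs limit 120 → met
6. height/weight restriction signage present → met
7. restraint system inspection 254 days ago vs limit 270 → met
8. third-party ride inspection 49 days ago vs limit 60 → met
Not met: 0 of 8

0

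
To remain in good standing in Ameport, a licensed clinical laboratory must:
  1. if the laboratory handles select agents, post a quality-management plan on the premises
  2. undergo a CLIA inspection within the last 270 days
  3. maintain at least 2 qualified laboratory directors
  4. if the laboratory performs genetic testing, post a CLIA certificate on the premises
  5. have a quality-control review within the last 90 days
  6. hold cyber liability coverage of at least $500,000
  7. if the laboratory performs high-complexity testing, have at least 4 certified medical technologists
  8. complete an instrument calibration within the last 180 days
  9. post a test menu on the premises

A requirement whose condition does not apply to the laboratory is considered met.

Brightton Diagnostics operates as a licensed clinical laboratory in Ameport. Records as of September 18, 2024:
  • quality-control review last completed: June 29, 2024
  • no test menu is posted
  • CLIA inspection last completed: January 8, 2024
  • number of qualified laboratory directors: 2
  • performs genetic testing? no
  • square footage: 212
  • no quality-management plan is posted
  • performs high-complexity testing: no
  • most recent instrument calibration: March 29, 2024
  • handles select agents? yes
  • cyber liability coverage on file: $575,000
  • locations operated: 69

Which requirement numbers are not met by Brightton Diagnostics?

1. condition 'handles select agents' holds; quality-management plan absent → not met
2. CLIA inspection 254 days ago vs limit 270 → met
3. qualified laboratory directors 2 ≥ 2 → met
4. condition 'performs genetic testing' does not hold → requirement n/a → met
5. quality-control review 81 days ago vs limit 90 → met
6. cyber liability coverage $575,000 ≥ $500,000 → met
7. condition 'performs high-complexity testing' does not hold → requirement n/a → met
8. instrument calibration 173 days ago vs limit 180 → met
9. test menu absent → not met
Not met: 1, 9

1, 9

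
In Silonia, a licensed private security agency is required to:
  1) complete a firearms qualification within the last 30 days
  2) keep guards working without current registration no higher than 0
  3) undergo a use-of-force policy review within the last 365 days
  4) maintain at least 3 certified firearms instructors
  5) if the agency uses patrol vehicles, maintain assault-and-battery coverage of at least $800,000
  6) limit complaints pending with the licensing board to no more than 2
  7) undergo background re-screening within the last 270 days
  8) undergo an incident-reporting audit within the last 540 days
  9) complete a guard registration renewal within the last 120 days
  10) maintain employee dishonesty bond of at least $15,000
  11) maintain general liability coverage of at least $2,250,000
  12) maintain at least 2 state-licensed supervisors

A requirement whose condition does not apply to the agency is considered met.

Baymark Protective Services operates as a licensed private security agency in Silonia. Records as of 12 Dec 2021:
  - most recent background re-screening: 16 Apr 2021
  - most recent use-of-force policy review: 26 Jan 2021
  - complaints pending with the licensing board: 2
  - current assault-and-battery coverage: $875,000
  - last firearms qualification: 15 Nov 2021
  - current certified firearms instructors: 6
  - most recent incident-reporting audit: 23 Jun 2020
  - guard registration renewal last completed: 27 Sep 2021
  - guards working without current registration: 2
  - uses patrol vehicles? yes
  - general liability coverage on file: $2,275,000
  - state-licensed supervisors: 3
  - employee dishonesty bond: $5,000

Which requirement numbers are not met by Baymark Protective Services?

1. firearms qualification 27 days ago vs limit 30 → met
2. guards working without current registration 2 > 0 → not met
3. use-of-force policy review 320 days ago vs limit 365 → met
4. certified firearms instructors 6 ≥ 3 → met
5. condition 'uses patrol vehicles' holds; assault-and-battery coverage $875,000 ≥ $800,000 → met
6. complaints pending with the licensing board 2 ≤ 2 → met
7. background re-screening 240 days ago vs limit 270 → met
8. incident-reporting audit 537 days ago vs limit 540 → met
9. guard registration renewal 76 days ago vs limit 120 → met
10. employee dishonesty bond $5,000 < $15,000 → not met
11. general liability coverage $2,275,000 ≥ $2,250,000 → met
12. state-licensed supervisors 3 ≥ 2 → met
Not met: 2, 10

2, 10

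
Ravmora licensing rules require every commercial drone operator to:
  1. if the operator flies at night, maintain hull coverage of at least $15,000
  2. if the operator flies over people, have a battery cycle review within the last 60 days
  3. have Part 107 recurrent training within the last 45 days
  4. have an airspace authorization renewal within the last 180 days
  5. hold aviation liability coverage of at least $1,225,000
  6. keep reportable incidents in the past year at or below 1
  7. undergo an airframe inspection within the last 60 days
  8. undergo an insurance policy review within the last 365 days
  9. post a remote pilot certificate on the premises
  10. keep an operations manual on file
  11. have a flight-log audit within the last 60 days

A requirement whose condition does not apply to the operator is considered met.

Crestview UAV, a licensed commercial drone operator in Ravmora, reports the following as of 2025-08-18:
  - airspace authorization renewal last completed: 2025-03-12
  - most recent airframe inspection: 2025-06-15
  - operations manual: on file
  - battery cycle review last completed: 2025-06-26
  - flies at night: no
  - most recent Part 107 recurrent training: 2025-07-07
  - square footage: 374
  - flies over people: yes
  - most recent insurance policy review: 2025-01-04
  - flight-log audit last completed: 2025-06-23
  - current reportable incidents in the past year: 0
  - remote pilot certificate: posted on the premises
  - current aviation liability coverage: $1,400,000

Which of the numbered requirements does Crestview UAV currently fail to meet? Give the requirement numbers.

7

1. condition 'flies at night' does not hold → requirement n/a → met
2. condition 'flies over people' holds; battery cycle review 53 days ago vs limit 60 → met
3. Part 107 recurrent training 42 days ago vs limit 45 → met
4. airspace authorization renewal 159 days ago vs limit 180 → met
5. aviation liability coverage $1,400,000 ≥ $1,225,000 → met
6. reportable incidents in the past year 0 ≤ 1 → met
7. airframe inspection 64 days ago vs limit 60 → not met
8. insurance policy review 226 days ago vs limit 365 → met
9. remote pilot certificate present → met
10. operations manual present → met
11. flight-log audit 56 days ago vs limit 60 → met
Not met: 7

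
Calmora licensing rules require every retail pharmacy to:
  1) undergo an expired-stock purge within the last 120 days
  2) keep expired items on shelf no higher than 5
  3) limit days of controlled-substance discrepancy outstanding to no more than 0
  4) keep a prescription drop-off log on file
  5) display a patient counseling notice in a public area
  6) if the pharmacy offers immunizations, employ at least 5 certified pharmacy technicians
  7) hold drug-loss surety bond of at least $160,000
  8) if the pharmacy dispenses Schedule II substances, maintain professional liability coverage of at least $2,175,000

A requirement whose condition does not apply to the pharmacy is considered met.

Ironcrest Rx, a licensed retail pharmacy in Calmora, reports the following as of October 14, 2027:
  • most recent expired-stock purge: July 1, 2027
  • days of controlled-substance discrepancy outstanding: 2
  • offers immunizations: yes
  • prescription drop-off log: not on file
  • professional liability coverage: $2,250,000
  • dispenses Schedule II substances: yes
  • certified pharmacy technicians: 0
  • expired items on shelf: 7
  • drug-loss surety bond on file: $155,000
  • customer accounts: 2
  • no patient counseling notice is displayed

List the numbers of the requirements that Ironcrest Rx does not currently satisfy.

1. expired-stock purge 105 days ago vs limit 120 → met
2. expired items on shelf 7 > 5 → not met
3. days of controlled-substance discrepancy outstanding 2 > 0 → not met
4. prescription drop-off log absent → not met
5. patient counseling notice absent → not met
6. condition 'offers immunizations' holds; certified pharmacy technicians 0 < 5 → not met
7. drug-loss surety bond $155,000 < $160,000 → not met
8. condition 'dispenses Schedule II substances' holds; professional liability coverage $2,250,000 ≥ $2,175,000 → met
Not met: 2, 3, 4, 5, 6, 7

2, 3, 4, 5, 6, 7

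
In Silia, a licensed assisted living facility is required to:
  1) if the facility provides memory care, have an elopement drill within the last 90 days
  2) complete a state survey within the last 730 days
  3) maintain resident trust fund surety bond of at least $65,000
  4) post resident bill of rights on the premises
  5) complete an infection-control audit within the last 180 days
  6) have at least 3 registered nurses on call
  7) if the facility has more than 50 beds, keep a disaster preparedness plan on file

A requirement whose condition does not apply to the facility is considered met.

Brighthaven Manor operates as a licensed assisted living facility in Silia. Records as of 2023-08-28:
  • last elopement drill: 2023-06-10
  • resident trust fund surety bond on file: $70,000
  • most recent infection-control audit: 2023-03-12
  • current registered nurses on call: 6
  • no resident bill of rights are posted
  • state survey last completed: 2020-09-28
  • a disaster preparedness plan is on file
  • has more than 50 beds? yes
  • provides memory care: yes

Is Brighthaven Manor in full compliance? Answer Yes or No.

1. condition 'provides memory care' holds; elopement drill 79 days ago vs limit 90 → met
2. state survey 1064 days ago vs limit 730 → not met
3. resident trust fund surety bond $70,000 ≥ $65,000 → met
4. resident bill of rights absent → not met
5. infection-control audit 169 days ago vs limit 180 → met
6. registered nurses on call 6 ≥ 3 → met
7. condition 'has more than 50 beds' holds; disaster preparedness plan present → met
Not met: 2, 4

No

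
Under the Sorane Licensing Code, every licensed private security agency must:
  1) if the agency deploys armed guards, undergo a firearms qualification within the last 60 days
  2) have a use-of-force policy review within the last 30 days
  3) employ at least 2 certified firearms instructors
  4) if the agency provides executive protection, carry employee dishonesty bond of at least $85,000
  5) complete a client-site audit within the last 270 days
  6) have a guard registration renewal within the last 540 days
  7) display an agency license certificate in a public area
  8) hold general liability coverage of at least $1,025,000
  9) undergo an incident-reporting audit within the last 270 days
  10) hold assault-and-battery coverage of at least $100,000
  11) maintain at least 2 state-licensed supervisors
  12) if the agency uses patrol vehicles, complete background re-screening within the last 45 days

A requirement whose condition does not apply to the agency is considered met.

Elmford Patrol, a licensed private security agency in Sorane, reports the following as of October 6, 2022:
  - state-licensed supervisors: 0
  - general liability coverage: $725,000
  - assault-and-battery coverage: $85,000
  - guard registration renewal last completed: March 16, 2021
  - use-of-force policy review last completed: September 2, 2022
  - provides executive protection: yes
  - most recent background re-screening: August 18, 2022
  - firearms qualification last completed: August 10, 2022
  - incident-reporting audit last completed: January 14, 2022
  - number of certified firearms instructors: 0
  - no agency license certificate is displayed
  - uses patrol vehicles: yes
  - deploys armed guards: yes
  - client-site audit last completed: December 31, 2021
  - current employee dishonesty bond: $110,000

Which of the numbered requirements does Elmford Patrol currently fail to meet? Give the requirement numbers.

2, 3, 5, 6, 7, 8, 10, 11, 12

1. condition 'deploys armed guards' holds; firearms qualification 57 days ago vs limit 60 → met
2. use-of-force policy review 34 days ago vs limit 30 → not met
3. certified firearms instructors 0 < 2 → not met
4. condition 'provides executive protection' holds; employee dishonesty bond $110,000 ≥ $85,000 → met
5. client-site audit 279 days ago vs limit 270 → not met
6. guard registration renewal 569 days ago vs limit 540 → not met
7. agency license certificate absent → not met
8. general liability coverage $725,000 < $1,025,000 → not met
9. incident-reporting audit 265 days ago vs limit 270 → met
10. assault-and-battery coverage $85,000 < $100,000 → not met
11. state-licensed supervisors 0 < 2 → not met
12. condition 'uses patrol vehicles' holds; background re-screening 49 days ago vs limit 45 → not met
Not met: 2, 3, 5, 6, 7, 8, 10, 11, 12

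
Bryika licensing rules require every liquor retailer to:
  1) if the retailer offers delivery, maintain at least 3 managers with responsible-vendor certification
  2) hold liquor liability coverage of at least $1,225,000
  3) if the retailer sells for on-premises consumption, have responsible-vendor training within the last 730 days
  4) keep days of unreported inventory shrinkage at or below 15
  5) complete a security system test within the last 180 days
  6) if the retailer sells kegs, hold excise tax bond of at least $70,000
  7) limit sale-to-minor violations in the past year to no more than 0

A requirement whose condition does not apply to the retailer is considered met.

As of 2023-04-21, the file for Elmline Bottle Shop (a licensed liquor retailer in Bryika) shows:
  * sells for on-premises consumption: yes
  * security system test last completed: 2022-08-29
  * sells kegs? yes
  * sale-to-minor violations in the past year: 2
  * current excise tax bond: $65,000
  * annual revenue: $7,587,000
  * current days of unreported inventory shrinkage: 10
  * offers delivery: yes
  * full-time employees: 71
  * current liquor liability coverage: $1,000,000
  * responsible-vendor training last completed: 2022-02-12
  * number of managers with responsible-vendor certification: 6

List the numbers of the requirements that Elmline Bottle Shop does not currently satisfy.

2, 5, 6, 7

1. condition 'offers delivery' holds; managers with responsible-vendor certification 6 ≥ 3 → met
2. liquor liability coverage $1,000,000 < $1,225,000 → not met
3. condition 'sells for on-premises consumption' holds; responsible-vendor training 433 days ago vs limit 730 → met
4. days of unreported inventory shrinkage 10 ≤ 15 → met
5. security system test 235 days ago vs limit 180 → not met
6. condition 'sells kegs' holds; excise tax bond $65,000 < $70,000 → not met
7. sale-to-minor violations in the past year 2 > 0 → not met
Not met: 2, 5, 6, 7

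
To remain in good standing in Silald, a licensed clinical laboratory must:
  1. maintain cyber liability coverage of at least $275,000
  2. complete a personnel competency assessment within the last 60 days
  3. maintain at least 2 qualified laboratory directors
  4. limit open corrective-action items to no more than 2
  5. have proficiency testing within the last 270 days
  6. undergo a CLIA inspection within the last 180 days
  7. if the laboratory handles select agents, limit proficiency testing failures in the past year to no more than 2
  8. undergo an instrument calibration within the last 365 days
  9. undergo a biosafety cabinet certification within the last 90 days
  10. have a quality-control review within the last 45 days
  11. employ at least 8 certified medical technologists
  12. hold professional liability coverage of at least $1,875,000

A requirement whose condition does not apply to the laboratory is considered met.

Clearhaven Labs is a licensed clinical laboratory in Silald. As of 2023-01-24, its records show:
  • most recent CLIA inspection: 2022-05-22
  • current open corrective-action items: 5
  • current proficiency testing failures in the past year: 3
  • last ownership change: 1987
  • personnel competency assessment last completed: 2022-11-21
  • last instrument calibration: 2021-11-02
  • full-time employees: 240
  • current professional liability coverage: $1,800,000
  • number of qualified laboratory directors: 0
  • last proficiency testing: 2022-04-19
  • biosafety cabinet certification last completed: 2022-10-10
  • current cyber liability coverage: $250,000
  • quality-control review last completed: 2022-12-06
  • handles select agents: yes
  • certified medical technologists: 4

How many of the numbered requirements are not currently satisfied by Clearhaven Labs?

12

1. cyber liability coverage $250,000 < $275,000 → not met
2. personnel competency assessment 64 days ago vs limit 60 → not met
3. qualified laboratory directors 0 < 2 → not met
4. open corrective-action items 5 > 2 → not met
5. proficiency testing 280 days ago vs limit 270 → not met
6. CLIA inspection 247 days ago vs limit 180 → not met
7. condition 'handles select agents' holds; proficiency testing failures in the past year 3 > 2 → not met
8. instrument calibration 448 days ago vs limit 365 → not met
9. biosafety cabinet certification 106 days ago vs limit 90 → not met
10. quality-control review 49 days ago vs limit 45 → not met
11. certified medical technologists 4 < 8 → not met
12. professional liability coverage $1,800,000 < $1,875,000 → not met
Not met: 12 of 12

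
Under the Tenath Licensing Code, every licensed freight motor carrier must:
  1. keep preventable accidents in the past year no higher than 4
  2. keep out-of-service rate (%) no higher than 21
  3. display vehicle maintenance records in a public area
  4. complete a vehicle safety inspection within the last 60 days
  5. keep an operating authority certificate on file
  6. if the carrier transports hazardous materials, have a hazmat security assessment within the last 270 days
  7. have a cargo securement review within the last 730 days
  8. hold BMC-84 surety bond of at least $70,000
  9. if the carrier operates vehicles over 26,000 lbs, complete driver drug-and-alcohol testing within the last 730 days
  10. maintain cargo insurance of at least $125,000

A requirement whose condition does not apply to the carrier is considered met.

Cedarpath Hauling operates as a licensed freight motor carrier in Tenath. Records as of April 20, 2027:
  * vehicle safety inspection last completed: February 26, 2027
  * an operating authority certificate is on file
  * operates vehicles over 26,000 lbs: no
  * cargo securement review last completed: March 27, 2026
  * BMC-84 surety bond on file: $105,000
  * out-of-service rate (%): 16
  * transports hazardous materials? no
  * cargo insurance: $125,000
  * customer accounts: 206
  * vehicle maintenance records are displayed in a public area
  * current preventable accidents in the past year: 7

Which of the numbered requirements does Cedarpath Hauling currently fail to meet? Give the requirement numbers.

1

1. preventable accidents in the past year 7 > 4 → not met
2. out-of-service rate (%) 16 ≤ 21 → met
3. vehicle maintenance records present → met
4. vehicle safety inspection 53 days ago vs limit 60 → met
5. operating authority certificate present → met
6. condition 'transports hazardous materials' does not hold → requirement n/a → met
7. cargo securement review 389 days ago vs limit 730 → met
8. BMC-84 surety bond $105,000 ≥ $70,000 → met
9. condition 'operates vehicles over 26,000 lbs' does not hold → requirement n/a → met
10. cargo insurance $125,000 ≥ $125,000 → met
Not met: 1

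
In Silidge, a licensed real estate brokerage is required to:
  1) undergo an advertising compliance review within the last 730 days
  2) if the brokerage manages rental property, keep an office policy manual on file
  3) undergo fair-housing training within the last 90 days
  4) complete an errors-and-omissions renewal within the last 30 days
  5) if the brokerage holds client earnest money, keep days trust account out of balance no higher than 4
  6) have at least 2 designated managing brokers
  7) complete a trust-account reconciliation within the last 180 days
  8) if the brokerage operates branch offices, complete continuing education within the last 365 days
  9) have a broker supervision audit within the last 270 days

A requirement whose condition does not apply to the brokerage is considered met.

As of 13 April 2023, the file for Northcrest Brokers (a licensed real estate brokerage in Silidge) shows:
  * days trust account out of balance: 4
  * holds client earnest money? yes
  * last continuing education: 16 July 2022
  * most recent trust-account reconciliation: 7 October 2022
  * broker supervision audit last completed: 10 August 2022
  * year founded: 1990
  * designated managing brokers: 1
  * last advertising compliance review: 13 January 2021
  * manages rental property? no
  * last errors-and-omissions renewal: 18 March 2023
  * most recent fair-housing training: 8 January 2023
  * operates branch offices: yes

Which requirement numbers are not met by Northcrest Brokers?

1, 3, 6, 7

1. advertising compliance review 820 days ago vs limit 730 → not met
2. condition 'manages rental property' does not hold → requirement n/a → met
3. fair-housing training 95 days ago vs limit 90 → not met
4. errors-and-omissions renewal 26 days ago vs limit 30 → met
5. condition 'holds client earnest money' holds; days trust account out of balance 4 ≤ 4 → met
6. designated managing brokers 1 < 2 → not met
7. trust-account reconciliation 188 days ago vs limit 180 → not met
8. condition 'operates branch offices' holds; continuing education 271 days ago vs limit 365 → met
9. broker supervision audit 246 days ago vs limit 270 → met
Not met: 1, 3, 6, 7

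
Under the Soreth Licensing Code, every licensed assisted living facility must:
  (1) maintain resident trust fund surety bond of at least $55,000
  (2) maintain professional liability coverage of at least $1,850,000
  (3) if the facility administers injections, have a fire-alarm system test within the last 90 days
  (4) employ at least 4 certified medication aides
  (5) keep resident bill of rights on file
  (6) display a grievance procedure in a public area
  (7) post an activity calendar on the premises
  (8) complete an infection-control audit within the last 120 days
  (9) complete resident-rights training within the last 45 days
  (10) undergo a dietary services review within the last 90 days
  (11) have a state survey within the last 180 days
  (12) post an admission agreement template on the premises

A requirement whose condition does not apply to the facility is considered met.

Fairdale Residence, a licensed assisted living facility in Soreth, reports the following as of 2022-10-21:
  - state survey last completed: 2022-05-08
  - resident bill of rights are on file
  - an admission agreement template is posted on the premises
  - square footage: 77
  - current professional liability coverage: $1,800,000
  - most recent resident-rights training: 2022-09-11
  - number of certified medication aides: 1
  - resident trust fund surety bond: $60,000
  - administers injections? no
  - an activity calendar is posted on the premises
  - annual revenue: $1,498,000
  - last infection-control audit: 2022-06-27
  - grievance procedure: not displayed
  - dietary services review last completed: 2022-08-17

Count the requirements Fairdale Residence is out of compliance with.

1. resident trust fund surety bond $60,000 ≥ $55,000 → met
2. professional liability coverage $1,800,000 < $1,850,000 → not met
3. condition 'administers injections' does not hold → requirement n/a → met
4. certified medication aides 1 < 4 → not met
5. resident bill of rights present → met
6. grievance procedure absent → not met
7. activity calendar present → met
8. infection-control audit 116 days ago vs limit 120 → met
9. resident-rights training 40 days ago vs limit 45 → met
10. dietary services review 65 days ago vs limit 90 → met
11. state survey 166 days ago vs limit 180 → met
12. admission agreement template present → met
Not met: 3 of 12

3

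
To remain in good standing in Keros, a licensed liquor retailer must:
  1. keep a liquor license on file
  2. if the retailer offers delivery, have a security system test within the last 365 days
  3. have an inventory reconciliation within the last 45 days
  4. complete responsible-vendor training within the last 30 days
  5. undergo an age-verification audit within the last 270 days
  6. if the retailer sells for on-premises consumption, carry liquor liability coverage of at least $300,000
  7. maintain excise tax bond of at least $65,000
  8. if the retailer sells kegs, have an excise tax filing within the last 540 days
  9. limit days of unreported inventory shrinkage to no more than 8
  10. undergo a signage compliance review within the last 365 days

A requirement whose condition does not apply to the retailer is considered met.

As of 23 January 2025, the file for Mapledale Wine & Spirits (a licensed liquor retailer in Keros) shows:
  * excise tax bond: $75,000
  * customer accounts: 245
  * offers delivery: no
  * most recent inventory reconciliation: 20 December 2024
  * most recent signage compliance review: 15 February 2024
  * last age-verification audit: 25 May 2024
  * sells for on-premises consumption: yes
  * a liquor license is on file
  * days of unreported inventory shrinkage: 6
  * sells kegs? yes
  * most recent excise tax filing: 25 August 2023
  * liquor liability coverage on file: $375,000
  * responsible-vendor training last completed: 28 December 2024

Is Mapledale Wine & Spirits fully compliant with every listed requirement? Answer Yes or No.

1. liquor license present → met
2. condition 'offers delivery' does not hold → requirement n/a → met
3. inventory reconciliation 34 days ago vs limit 45 → met
4. responsible-vendor training 26 days ago vs limit 30 → met
5. age-verification audit 243 days ago vs limit 270 → met
6. condition 'sells for on-premises consumption' holds; liquor liability coverage $375,000 ≥ $300,000 → met
7. excise tax bond $75,000 ≥ $65,000 → met
8. condition 'sells kegs' holds; excise tax filing 517 days ago vs limit 540 → met
9. days of unreported inventory shrinkage 6 ≤ 8 → met
10. signage compliance review 343 days ago vs limit 365 → met
All met.

Yes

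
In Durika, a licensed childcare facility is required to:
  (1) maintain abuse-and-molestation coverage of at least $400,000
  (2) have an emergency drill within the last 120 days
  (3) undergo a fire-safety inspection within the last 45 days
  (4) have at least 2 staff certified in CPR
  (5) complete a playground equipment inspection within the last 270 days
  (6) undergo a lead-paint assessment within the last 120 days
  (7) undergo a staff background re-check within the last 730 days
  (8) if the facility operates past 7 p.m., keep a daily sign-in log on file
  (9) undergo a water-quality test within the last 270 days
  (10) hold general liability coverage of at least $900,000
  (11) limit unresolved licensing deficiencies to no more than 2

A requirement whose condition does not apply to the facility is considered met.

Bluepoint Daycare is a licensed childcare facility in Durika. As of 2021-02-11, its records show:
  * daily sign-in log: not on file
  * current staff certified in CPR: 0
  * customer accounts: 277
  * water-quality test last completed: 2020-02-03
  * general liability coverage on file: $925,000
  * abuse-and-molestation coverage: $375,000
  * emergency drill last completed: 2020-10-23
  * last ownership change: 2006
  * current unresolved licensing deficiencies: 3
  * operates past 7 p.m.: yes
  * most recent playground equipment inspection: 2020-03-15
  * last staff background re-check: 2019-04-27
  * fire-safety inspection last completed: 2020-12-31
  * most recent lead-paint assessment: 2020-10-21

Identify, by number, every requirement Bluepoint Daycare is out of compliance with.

1. abuse-and-molestation coverage $375,000 < $400,000 → not met
2. emergency drill 111 days ago vs limit 120 → met
3. fire-safety inspection 42 days ago vs limit 45 → met
4. staff certified in CPR 0 < 2 → not met
5. playground equipment inspection 333 days ago vs limit 270 → not met
6. lead-paint assessment 113 days ago vs limit 120 → met
7. staff background re-check 656 days ago vs limit 730 → met
8. condition 'operates past 7 p.m.' holds; daily sign-in log absent → not met
9. water-quality test 374 days ago vs limit 270 → not met
10. general liability coverage $925,000 ≥ $900,000 → met
11. unresolved licensing deficiencies 3 > 2 → not met
Not met: 1, 4, 5, 8, 9, 11

1, 4, 5, 8, 9, 11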